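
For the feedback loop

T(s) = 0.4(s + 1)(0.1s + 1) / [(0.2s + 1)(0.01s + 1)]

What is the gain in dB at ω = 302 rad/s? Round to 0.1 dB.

25.6 dB

At ω = 302 rad/s:
zero (1 + j302·1) = 1 + j302 → |·| ≈ 302, ∠ ≈ 89.81°
zero (1 + j302·0.1) = 1 + j30.2 → |·| ≈ 30.217, ∠ ≈ 88.10°
pole (1 + j302·0.2) = 1 + j60.4 → |·| ≈ 60.408, ∠ ≈ 89.05°
pole (1 + j302·0.01) = 1 + j3.02 → |·| ≈ 3.1813, ∠ ≈ 71.68°
|T| = 0.4 · 302 · 30.217 / (60.408 · 3.1813) ≈ 18.994
Gain = 20 log₁₀(18.994) ≈ 25.57 dB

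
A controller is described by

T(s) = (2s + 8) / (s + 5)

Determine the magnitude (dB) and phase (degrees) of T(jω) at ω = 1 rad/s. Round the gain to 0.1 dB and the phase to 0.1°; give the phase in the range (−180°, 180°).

Substitute s = j1:
Numerator: 2(j1) + 8 = 8 + j2
Denominator: (j1) + 5 = 5 + j1
|N| = √(8² + 2²) ≈ 8.2462, ∠N ≈ 14.04°
|D| = √(5² + 1²) ≈ 5.099, ∠D ≈ 11.31°
|T| = 8.2462 / 5.099 ≈ 1.6172
Gain = 20 log₁₀(1.6172) ≈ 4.18 dB
∠T = 14.04° − 11.31° = 2.73°

4.2 dB, 2.7°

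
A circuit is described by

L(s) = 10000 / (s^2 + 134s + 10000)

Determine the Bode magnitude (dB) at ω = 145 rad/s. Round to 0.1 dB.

-7.0 dB

At s = jω = j145:
quadratic: (j145)² + 134·j145 + 10000 = -11025 + j19430 → |·| ≈ 22340, ∠ ≈ 119.57°
|L| = 10000 / 22340 ≈ 0.44763
Gain = 20 log₁₀(0.44763) ≈ -6.98 dB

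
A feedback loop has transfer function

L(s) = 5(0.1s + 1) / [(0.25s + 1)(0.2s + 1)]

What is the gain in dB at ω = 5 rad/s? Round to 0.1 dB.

7.9 dB

At ω = 5 rad/s:
zero (1 + j5·0.1) = 1 + j0.5 → |·| ≈ 1.118, ∠ ≈ 26.57°
pole (1 + j5·0.25) = 1 + j1.25 → |·| ≈ 1.6008, ∠ ≈ 51.34°
pole (1 + j5·0.2) = 1 + j1 → |·| ≈ 1.4142, ∠ ≈ 45.00°
|L| = 5 · 1.118 / (1.6008 · 1.4142) ≈ 2.4692
Gain = 20 log₁₀(2.4692) ≈ 7.85 dB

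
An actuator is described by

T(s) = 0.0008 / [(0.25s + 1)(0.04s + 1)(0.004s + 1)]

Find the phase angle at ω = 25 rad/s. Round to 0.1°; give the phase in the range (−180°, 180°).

-131.6°

At ω = 25 rad/s:
pole (1 + j25·0.25) = 1 + j6.25 → |·| ≈ 6.3295, ∠ ≈ 80.91°
pole (1 + j25·0.04) = 1 + j1 → |·| ≈ 1.4142, ∠ ≈ 45.00°
pole (1 + j25·0.004) = 1 + j0.1 → |·| ≈ 1.005, ∠ ≈ 5.71°
∠T = (0°) − (80.91° + 45.00° + 5.71°) = -131.62°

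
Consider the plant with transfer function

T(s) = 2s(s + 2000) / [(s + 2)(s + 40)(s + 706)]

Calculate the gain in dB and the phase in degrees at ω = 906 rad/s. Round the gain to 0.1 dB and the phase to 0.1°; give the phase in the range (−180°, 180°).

-47.5 dB, -115.0°

At s = jω = j906:
zero (s+2000): 2000 + j906 → |·| = √(2000²+906²) = √4820836 ≈ 2195.6, ∠ = arctan(906/2000) ≈ 24.37°
zero at origin: s = j906 → |·| = 906, ∠ = 90.00°
pole (s+2): 2 + j906 → |·| = √(2²+906²) = √820840 ≈ 906, ∠ = arctan(906/2) ≈ 89.87°
pole (s+40): 40 + j906 → |·| = √(40²+906²) = √822436 ≈ 906.88, ∠ = arctan(906/40) ≈ 87.47°
pole (s+706): 706 + j906 → |·| = √(706²+906²) = √1319272 ≈ 1148.6, ∠ = arctan(906/706) ≈ 52.07°
|T| = 2 · 1.9892e+06 / 9.4373e+08 ≈ 0.0042156
Gain = 20 log₁₀(0.0042156) ≈ -47.50 dB
∠T = 114.37° − 229.41° = -115.04°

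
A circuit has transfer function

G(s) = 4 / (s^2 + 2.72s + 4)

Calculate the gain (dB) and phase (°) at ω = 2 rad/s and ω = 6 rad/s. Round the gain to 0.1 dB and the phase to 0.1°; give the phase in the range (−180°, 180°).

ω = 2: -2.7 dB, -90.0°; ω = 6: -19.1 dB, -153.0°

At s = jω = j2:
quadratic: (j2)² + 2.72·j2 + 4 = 0 + j5.44 → |·| ≈ 5.44, ∠ ≈ 90.00°
|G| = 4 / 5.44 ≈ 0.73529
Gain = 20 log₁₀(0.73529) ≈ -2.67 dB
∠G = 0.00° − 90.00° = -90.00°

At s = jω = j6:
quadratic: (j6)² + 2.72·j6 + 4 = -32 + j16.32 → |·| ≈ 35.921, ∠ ≈ 152.98°
|G| = 4 / 35.921 ≈ 0.11136
Gain = 20 log₁₀(0.11136) ≈ -19.07 dB
∠G = 0.00° − 152.98° = -152.98°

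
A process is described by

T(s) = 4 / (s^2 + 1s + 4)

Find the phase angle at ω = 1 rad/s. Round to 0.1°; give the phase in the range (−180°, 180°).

At s = jω = j1:
quadratic: (j1)² + 1·j1 + 4 = 3 + j1 → |·| ≈ 3.1623, ∠ ≈ 18.43°
∠T = 0.00° − 18.43° = -18.43°

-18.4°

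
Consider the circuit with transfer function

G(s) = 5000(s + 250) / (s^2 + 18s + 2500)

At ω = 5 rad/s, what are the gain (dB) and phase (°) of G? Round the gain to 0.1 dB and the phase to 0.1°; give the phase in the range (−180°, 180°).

At s = jω = j5:
zero (s+250): 250 + j5 → |·| = √(250²+5²) = √62525 ≈ 250.05, ∠ = arctan(5/250) ≈ 1.15°
quadratic: (j5)² + 18·j5 + 2500 = 2475 + j90 → |·| ≈ 2476.6, ∠ ≈ 2.08°
|G| = 5000 · 250.05 / 2476.6 ≈ 504.83
Gain = 20 log₁₀(504.83) ≈ 54.06 dB
∠G = 1.15° − 2.08° = -0.93°

54.1 dB, -0.9°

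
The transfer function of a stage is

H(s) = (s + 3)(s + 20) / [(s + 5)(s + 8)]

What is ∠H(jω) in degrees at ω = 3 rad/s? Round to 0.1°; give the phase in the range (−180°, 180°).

At s = jω = j3:
zero (s+3): 3 + j3 → |·| = √(3²+3²) = √18 ≈ 4.2426, ∠ = arctan(3/3) ≈ 45.00°
zero (s+20): 20 + j3 → |·| = √(20²+3²) = √409 ≈ 20.224, ∠ = arctan(3/20) ≈ 8.53°
pole (s+5): 5 + j3 → |·| = √(5²+3²) = √34 ≈ 5.831, ∠ = arctan(3/5) ≈ 30.96°
pole (s+8): 8 + j3 → |·| = √(8²+3²) = √73 ≈ 8.544, ∠ = arctan(3/8) ≈ 20.56°
∠H = 53.53° − 51.52° = 2.01°

2.0°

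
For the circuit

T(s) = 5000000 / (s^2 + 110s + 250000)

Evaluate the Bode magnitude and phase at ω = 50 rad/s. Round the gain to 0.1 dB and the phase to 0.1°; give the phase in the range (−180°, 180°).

At s = jω = j50:
quadratic: (j50)² + 110·j50 + 250000 = 247500 + j5500 → |·| ≈ 2.4756e+05, ∠ ≈ 1.27°
|T| = 5000000 / 2.4756e+05 ≈ 20.197
Gain = 20 log₁₀(20.197) ≈ 26.11 dB
∠T = 0.00° − 1.27° = -1.27°

26.1 dB, -1.3°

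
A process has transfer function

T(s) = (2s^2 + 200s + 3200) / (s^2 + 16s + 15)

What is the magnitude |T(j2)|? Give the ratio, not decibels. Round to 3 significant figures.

Substitute s = j2:
Numerator: 2(j2)^2 + 200(j2) + 3200 = 3192 + j400
Denominator: (j2)^2 + 16(j2) + 15 = 11 + j32
|N| = √(3192² + 400²) ≈ 3217, ∠N ≈ 7.14°
|D| = √(11² + 32²) ≈ 33.838, ∠D ≈ 71.03°
|T| = 3217 / 33.838 ≈ 95.071

95.1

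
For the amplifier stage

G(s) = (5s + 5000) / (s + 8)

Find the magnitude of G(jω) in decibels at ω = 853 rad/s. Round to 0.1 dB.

Substitute s = j853:
Numerator: 5(j853) + 5000 = 5000 + j4265
Denominator: (j853) + 8 = 8 + j853
|N| = √(5000² + 4265²) ≈ 6571.9, ∠N ≈ 40.46°
|D| = √(8² + 853²) ≈ 853.04, ∠D ≈ 89.46°
|G| = 6571.9 / 853.04 ≈ 7.7041
Gain = 20 log₁₀(7.7041) ≈ 17.73 dB

17.7 dB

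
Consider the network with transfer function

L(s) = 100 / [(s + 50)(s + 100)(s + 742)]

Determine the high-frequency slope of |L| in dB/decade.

Each pole contributes −20 dB/decade at high frequency; each zero contributes +20 dB/decade.
Net: 0 zero(s) − 3 pole(s) → -60 dB/decade.

-60 dB/decade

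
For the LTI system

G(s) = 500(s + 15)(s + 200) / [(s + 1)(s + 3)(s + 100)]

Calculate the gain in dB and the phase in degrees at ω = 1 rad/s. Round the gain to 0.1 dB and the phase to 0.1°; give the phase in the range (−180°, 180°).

At s = jω = j1:
zero (s+15): 15 + j1 → |·| = √(15²+1²) = √226 ≈ 15.033, ∠ = arctan(1/15) ≈ 3.81°
zero (s+200): 200 + j1 → |·| = √(200²+1²) = √40001 ≈ 200, ∠ = arctan(1/200) ≈ 0.29°
pole (s+1): 1 + j1 → |·| = √(1²+1²) = √2 ≈ 1.4142, ∠ = arctan(1/1) ≈ 45.00°
pole (s+3): 3 + j1 → |·| = √(3²+1²) = √10 ≈ 3.1623, ∠ = arctan(1/3) ≈ 18.43°
pole (s+100): 100 + j1 → |·| = √(100²+1²) = √10001 ≈ 100, ∠ = arctan(1/100) ≈ 0.57°
|G| = 500 · 3006.6 / 447.21 ≈ 3361.5
Gain = 20 log₁₀(3361.5) ≈ 70.53 dB
∠G = 4.10° − 64.00° = -59.90°

70.5 dB, -59.9°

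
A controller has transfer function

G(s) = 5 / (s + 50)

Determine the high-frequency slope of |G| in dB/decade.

-20 dB/decade

Each pole contributes −20 dB/decade at high frequency; each zero contributes +20 dB/decade.
Net: 0 zero(s) − 1 pole(s) → -20 dB/decade.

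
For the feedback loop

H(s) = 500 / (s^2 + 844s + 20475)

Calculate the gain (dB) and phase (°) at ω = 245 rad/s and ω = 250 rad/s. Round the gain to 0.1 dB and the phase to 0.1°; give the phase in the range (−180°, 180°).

ω = 245: -52.5 dB, -100.8°; ω = 250: -52.7 dB, -101.3°

Substitute s = j245:
Numerator: 500 = 500 + j0
Denominator: (j245)^2 + 844(j245) + 20475 = -39550 + j206780
|N| = √(500² + 0²) ≈ 500, ∠N ≈ 0.00°
|D| = √(39550² + 206780²) ≈ 2.1053e+05, ∠D ≈ 100.83°
|H| = 500 / 2.1053e+05 ≈ 0.002375
Gain = 20 log₁₀(0.002375) ≈ -52.49 dB
∠H = 0.00° − 100.83° = -100.83°

Substitute s = j250:
Numerator: 500 = 500 + j0
Denominator: (j250)^2 + 844(j250) + 20475 = -42025 + j211000
|N| = √(500² + 0²) ≈ 500, ∠N ≈ 0.00°
|D| = √(42025² + 211000²) ≈ 2.1514e+05, ∠D ≈ 101.26°
|H| = 500 / 2.1514e+05 ≈ 0.0023241
Gain = 20 log₁₀(0.0023241) ≈ -52.67 dB
∠H = 0.00° − 101.26° = -101.26°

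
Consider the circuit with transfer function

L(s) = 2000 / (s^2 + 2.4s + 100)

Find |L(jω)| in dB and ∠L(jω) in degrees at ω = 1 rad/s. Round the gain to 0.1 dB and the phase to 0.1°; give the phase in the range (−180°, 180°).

At s = jω = j1:
quadratic: (j1)² + 2.4·j1 + 100 = 99 + j2.4 → |·| ≈ 99.029, ∠ ≈ 1.39°
|L| = 2000 / 99.029 ≈ 20.196
Gain = 20 log₁₀(20.196) ≈ 26.11 dB
∠L = 0.00° − 1.39° = -1.39°

26.1 dB, -1.4°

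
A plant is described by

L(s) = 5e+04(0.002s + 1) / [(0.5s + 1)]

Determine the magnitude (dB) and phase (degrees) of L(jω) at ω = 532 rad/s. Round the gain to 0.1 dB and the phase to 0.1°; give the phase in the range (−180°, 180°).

48.8 dB, -43.0°

At ω = 532 rad/s:
zero (1 + j532·0.002) = 1 + j1.064 → |·| ≈ 1.4602, ∠ ≈ 46.78°
pole (1 + j532·0.5) = 1 + j266 → |·| ≈ 266, ∠ ≈ 89.78°
|L| = 5e+04 · 1.4602 / (266) ≈ 274.47
Gain = 20 log₁₀(274.47) ≈ 48.77 dB
∠L = (46.78°) − (89.78°) = -43.00°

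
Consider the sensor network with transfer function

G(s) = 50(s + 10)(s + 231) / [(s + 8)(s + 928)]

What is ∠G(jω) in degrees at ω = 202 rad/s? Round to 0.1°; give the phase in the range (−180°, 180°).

At s = jω = j202:
zero (s+10): 10 + j202 → |·| = √(10²+202²) = √40904 ≈ 202.25, ∠ = arctan(202/10) ≈ 87.17°
zero (s+231): 231 + j202 → |·| = √(231²+202²) = √94165 ≈ 306.86, ∠ = arctan(202/231) ≈ 41.17°
pole (s+8): 8 + j202 → |·| = √(8²+202²) = √40868 ≈ 202.16, ∠ = arctan(202/8) ≈ 87.73°
pole (s+928): 928 + j202 → |·| = √(928²+202²) = √901988 ≈ 949.73, ∠ = arctan(202/928) ≈ 12.28°
∠G = 128.34° − 100.01° = 28.33°

28.3°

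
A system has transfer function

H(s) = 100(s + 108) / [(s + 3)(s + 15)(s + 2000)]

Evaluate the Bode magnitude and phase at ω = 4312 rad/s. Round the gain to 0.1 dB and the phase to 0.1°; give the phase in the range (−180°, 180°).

-106.2 dB, -156.3°

At s = jω = j4312:
zero (s+108): 108 + j4312 → |·| = √(108²+4312²) = √18605008 ≈ 4313.4, ∠ = arctan(4312/108) ≈ 88.57°
pole (s+3): 3 + j4312 → |·| = √(3²+4312²) = √18593353 ≈ 4312, ∠ = arctan(4312/3) ≈ 89.96°
pole (s+15): 15 + j4312 → |·| = √(15²+4312²) = √18593569 ≈ 4312, ∠ = arctan(4312/15) ≈ 89.80°
pole (s+2000): 2000 + j4312 → |·| = √(2000²+4312²) = √22593344 ≈ 4753.2, ∠ = arctan(4312/2000) ≈ 65.12°
|H| = 100 · 4313.4 / 8.8378e+10 ≈ 4.8806e-06
Gain = 20 log₁₀(4.8806e-06) ≈ -106.23 dB
∠H = 88.57° − 244.88° = -156.31°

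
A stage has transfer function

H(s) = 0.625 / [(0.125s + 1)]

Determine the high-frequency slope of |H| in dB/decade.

-20 dB/decade

Each pole contributes −20 dB/decade at high frequency; each zero contributes +20 dB/decade.
Net: 0 zero(s) − 1 pole(s) → -20 dB/decade.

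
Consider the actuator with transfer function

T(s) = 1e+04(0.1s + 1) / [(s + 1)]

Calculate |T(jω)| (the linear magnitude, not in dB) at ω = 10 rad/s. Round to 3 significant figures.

At ω = 10 rad/s:
zero (1 + j10·0.1) = 1 + j1 → |·| ≈ 1.4142, ∠ ≈ 45.00°
pole (1 + j10·1) = 1 + j10 → |·| ≈ 10.05, ∠ ≈ 84.29°
|T| = 1e+04 · 1.4142 / (10.05) ≈ 1407.2

1.41e+03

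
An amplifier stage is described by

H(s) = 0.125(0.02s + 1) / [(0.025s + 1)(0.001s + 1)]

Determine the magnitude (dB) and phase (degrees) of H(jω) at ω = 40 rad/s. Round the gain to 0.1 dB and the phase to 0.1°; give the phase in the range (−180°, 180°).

-18.9 dB, -8.6°

At ω = 40 rad/s:
zero (1 + j40·0.02) = 1 + j0.8 → |·| ≈ 1.2806, ∠ ≈ 38.66°
pole (1 + j40·0.025) = 1 + j1 → |·| ≈ 1.4142, ∠ ≈ 45.00°
pole (1 + j40·0.001) = 1 + j0.04 → |·| ≈ 1.0008, ∠ ≈ 2.29°
|H| = 0.125 · 1.2806 / (1.4142 · 1.0008) ≈ 0.1131
Gain = 20 log₁₀(0.1131) ≈ -18.93 dB
∠H = (38.66°) − (45.00° + 2.29°) = -8.63°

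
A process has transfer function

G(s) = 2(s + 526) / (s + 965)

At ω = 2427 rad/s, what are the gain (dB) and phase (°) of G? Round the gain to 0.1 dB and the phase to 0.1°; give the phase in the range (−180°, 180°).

At s = jω = j2427:
zero (s+526): 526 + j2427 → |·| = √(526²+2427²) = √6167005 ≈ 2483.3, ∠ = arctan(2427/526) ≈ 77.77°
pole (s+965): 965 + j2427 → |·| = √(965²+2427²) = √6821554 ≈ 2611.8, ∠ = arctan(2427/965) ≈ 68.32°
|G| = 2 · 2483.3 / 2611.8 ≈ 1.9016
Gain = 20 log₁₀(1.9016) ≈ 5.58 dB
∠G = 77.77° − 68.32° = 9.45°

5.6 dB, 9.5°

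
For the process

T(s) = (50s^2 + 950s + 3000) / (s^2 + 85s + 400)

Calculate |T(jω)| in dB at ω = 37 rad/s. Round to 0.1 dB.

Substitute s = j37:
Numerator: 50(j37)^2 + 950(j37) + 3000 = -65450 + j35150
Denominator: (j37)^2 + 85(j37) + 400 = -969 + j3145
|N| = √(65450² + 35150²) ≈ 74291, ∠N ≈ 151.76°
|D| = √(969² + 3145²) ≈ 3290.9, ∠D ≈ 107.12°
|T| = 74291 / 3290.9 ≈ 22.575
Gain = 20 log₁₀(22.575) ≈ 27.07 dB

27.1 dB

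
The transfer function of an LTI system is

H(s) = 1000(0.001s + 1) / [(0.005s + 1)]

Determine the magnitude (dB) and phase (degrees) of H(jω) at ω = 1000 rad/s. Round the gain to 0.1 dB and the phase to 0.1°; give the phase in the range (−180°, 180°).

At ω = 1000 rad/s:
zero (1 + j1000·0.001) = 1 + j1 → |·| ≈ 1.4142, ∠ ≈ 45.00°
pole (1 + j1000·0.005) = 1 + j5 → |·| ≈ 5.099, ∠ ≈ 78.69°
|H| = 1000 · 1.4142 / (5.099) ≈ 277.35
Gain = 20 log₁₀(277.35) ≈ 48.86 dB
∠H = (45.00°) − (78.69°) = -33.69°

48.9 dB, -33.7°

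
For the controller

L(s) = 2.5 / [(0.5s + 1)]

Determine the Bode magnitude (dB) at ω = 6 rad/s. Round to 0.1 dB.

-2.0 dB

At ω = 6 rad/s:
pole (1 + j6·0.5) = 1 + j3 → |·| ≈ 3.1623, ∠ ≈ 71.57°
|L| = 2.5 · 1 / (3.1623) ≈ 0.79056
Gain = 20 log₁₀(0.79056) ≈ -2.04 dB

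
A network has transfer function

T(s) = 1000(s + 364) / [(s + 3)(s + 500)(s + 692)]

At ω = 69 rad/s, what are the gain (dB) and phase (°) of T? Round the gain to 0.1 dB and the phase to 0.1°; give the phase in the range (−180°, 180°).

-36.3 dB, -90.3°

At s = jω = j69:
zero (s+364): 364 + j69 → |·| = √(364²+69²) = √137257 ≈ 370.48, ∠ = arctan(69/364) ≈ 10.73°
pole (s+3): 3 + j69 → |·| = √(3²+69²) = √4770 ≈ 69.065, ∠ = arctan(69/3) ≈ 87.51°
pole (s+500): 500 + j69 → |·| = √(500²+69²) = √254761 ≈ 504.74, ∠ = arctan(69/500) ≈ 7.86°
pole (s+692): 692 + j69 → |·| = √(692²+69²) = √483625 ≈ 695.43, ∠ = arctan(69/692) ≈ 5.69°
|T| = 1000 · 370.48 / 2.4243e+07 ≈ 0.015282
Gain = 20 log₁₀(0.015282) ≈ -36.32 dB
∠T = 10.73° − 101.06° = -90.33°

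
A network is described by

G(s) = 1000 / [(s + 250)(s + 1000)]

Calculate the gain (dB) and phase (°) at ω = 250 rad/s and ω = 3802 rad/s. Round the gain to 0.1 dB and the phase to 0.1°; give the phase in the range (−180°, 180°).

At s = jω = j250:
pole (s+250): 250 + j250 → |·| = √(250²+250²) = √125000 ≈ 353.55, ∠ = arctan(250/250) ≈ 45.00°
pole (s+1000): 1000 + j250 → |·| = √(1000²+250²) = √1062500 ≈ 1030.8, ∠ = arctan(250/1000) ≈ 14.04°
|G| = 1000 / 3.6444e+05 ≈ 0.0027439
Gain = 20 log₁₀(0.0027439) ≈ -51.23 dB
∠G = 0.00° − 59.04° = -59.04°

At s = jω = j3802:
pole (s+250): 250 + j3802 → |·| = √(250²+3802²) = √14517704 ≈ 3810.2, ∠ = arctan(3802/250) ≈ 86.24°
pole (s+1000): 1000 + j3802 → |·| = √(1000²+3802²) = √15455204 ≈ 3931.3, ∠ = arctan(3802/1000) ≈ 75.26°
|G| = 1000 / 1.4979e+07 ≈ 6.676e-05
Gain = 20 log₁₀(6.676e-05) ≈ -83.51 dB
∠G = 0.00° − 161.50° = -161.50°

ω = 250: -51.2 dB, -59.0°; ω = 3802: -83.5 dB, -161.5°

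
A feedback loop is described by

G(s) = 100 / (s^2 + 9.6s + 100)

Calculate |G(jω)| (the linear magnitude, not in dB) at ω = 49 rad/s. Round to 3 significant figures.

0.0426

At s = jω = j49:
quadratic: (j49)² + 9.6·j49 + 100 = -2301 + j470.4 → |·| ≈ 2348.6, ∠ ≈ 168.45°
|G| = 100 / 2348.6 ≈ 0.042579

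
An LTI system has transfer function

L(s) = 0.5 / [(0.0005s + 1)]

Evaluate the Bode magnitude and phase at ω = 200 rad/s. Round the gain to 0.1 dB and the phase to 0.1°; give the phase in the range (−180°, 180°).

-6.1 dB, -5.7°

At ω = 200 rad/s:
pole (1 + j200·0.0005) = 1 + j0.1 → |·| ≈ 1.005, ∠ ≈ 5.71°
|L| = 0.5 · 1 / (1.005) ≈ 0.49751
Gain = 20 log₁₀(0.49751) ≈ -6.06 dB
∠L = (0°) − (5.71°) = -5.71°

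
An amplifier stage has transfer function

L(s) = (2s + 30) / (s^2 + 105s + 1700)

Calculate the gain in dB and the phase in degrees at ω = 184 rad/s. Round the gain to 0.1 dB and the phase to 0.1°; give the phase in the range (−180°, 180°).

-40.1 dB, -63.7°

Substitute s = j184:
Numerator: 2(j184) + 30 = 30 + j368
Denominator: (j184)^2 + 105(j184) + 1700 = -32156 + j19320
|N| = √(30² + 368²) ≈ 369.22, ∠N ≈ 85.34°
|D| = √(32156² + 19320²) ≈ 37514, ∠D ≈ 149.00°
|L| = 369.22 / 37514 ≈ 0.0098422
Gain = 20 log₁₀(0.0098422) ≈ -40.14 dB
∠L = 85.34° − 149.00° = -63.66°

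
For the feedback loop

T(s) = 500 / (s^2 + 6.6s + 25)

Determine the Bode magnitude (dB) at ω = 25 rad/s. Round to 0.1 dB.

-1.9 dB

At s = jω = j25:
quadratic: (j25)² + 6.6·j25 + 25 = -600 + j165 → |·| ≈ 622.27, ∠ ≈ 164.62°
|T| = 500 / 622.27 ≈ 0.80351
Gain = 20 log₁₀(0.80351) ≈ -1.90 dB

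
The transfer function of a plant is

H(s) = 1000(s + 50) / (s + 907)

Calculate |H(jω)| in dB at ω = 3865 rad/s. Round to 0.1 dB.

59.8 dB

At s = jω = j3865:
zero (s+50): 50 + j3865 → |·| = √(50²+3865²) = √14940725 ≈ 3865.3, ∠ = arctan(3865/50) ≈ 89.26°
pole (s+907): 907 + j3865 → |·| = √(907²+3865²) = √15760874 ≈ 3970, ∠ = arctan(3865/907) ≈ 76.79°
|H| = 1000 · 3865.3 / 3970 ≈ 973.63
Gain = 20 log₁₀(973.63) ≈ 59.77 dB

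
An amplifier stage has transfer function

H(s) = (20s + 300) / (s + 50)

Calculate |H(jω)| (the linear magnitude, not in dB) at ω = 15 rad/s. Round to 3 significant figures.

Substitute s = j15:
Numerator: 20(j15) + 300 = 300 + j300
Denominator: (j15) + 50 = 50 + j15
|N| = √(300² + 300²) ≈ 424.26, ∠N ≈ 45.00°
|D| = √(50² + 15²) ≈ 52.202, ∠D ≈ 16.70°
|H| = 424.26 / 52.202 ≈ 8.1273

8.13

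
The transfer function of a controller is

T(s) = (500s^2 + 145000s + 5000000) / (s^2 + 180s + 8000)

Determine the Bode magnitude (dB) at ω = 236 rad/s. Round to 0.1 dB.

56.2 dB

Substitute s = j236:
Numerator: 500(j236)^2 + 145000(j236) + 5000000 = -22848000 + j34220000
Denominator: (j236)^2 + 180(j236) + 8000 = -47696 + j42480
|N| = √(22848000² + 34220000²) ≈ 4.1147e+07, ∠N ≈ 123.73°
|D| = √(47696² + 42480²) ≈ 63871, ∠D ≈ 138.31°
|T| = 4.1147e+07 / 63871 ≈ 644.22
Gain = 20 log₁₀(644.22) ≈ 56.18 dB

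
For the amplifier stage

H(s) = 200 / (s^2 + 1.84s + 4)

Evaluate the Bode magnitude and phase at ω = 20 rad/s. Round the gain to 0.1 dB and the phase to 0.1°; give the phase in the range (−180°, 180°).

At s = jω = j20:
quadratic: (j20)² + 1.84·j20 + 4 = -396 + j36.8 → |·| ≈ 397.71, ∠ ≈ 174.69°
|H| = 200 / 397.71 ≈ 0.50288
Gain = 20 log₁₀(0.50288) ≈ -5.97 dB
∠H = 0.00° − 174.69° = -174.69°

-6.0 dB, -174.7°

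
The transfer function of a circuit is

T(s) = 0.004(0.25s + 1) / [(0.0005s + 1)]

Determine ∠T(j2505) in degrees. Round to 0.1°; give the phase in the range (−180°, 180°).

At ω = 2505 rad/s:
zero (1 + j2505·0.25) = 1 + j626.25 → |·| ≈ 626.25, ∠ ≈ 89.91°
pole (1 + j2505·0.0005) = 1 + j1.2525 → |·| ≈ 1.6027, ∠ ≈ 51.40°
∠T = (89.91°) − (51.40°) = 38.51°

38.5°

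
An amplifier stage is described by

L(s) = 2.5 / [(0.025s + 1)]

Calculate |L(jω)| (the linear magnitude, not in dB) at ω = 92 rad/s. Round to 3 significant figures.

At ω = 92 rad/s:
pole (1 + j92·0.025) = 1 + j2.3 → |·| ≈ 2.508, ∠ ≈ 66.50°
|L| = 2.5 · 1 / (2.508) ≈ 0.99681

0.997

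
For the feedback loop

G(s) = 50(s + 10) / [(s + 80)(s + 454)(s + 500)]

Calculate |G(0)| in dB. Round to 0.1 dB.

-91.2 dB

G(0) = 50·10 / (80·454·500) ≈ 2.7533e-05
20 log₁₀(2.7533e-05) ≈ -91.20 dB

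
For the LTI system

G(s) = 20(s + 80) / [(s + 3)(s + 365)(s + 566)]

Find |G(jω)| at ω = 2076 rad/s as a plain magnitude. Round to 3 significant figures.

At s = jω = j2076:
zero (s+80): 80 + j2076 → |·| = √(80²+2076²) = √4316176 ≈ 2077.5, ∠ = arctan(2076/80) ≈ 87.79°
pole (s+3): 3 + j2076 → |·| = √(3²+2076²) = √4309785 ≈ 2076, ∠ = arctan(2076/3) ≈ 89.92°
pole (s+365): 365 + j2076 → |·| = √(365²+2076²) = √4443001 ≈ 2107.8, ∠ = arctan(2076/365) ≈ 80.03°
pole (s+566): 566 + j2076 → |·| = √(566²+2076²) = √4630132 ≈ 2151.8, ∠ = arctan(2076/566) ≈ 74.75°
|G| = 20 · 2077.5 / 9.4158e+09 ≈ 4.4128e-06

4.41e-06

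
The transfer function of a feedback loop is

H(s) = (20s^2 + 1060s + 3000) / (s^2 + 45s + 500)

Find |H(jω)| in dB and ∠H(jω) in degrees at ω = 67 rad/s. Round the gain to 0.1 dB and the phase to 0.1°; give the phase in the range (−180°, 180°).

Substitute s = j67:
Numerator: 20(j67)^2 + 1060(j67) + 3000 = -86780 + j71020
Denominator: (j67)^2 + 45(j67) + 500 = -3989 + j3015
|N| = √(86780² + 71020²) ≈ 1.1214e+05, ∠N ≈ 140.70°
|D| = √(3989² + 3015²) ≈ 5000.2, ∠D ≈ 142.92°
|H| = 1.1214e+05 / 5000.2 ≈ 22.427
Gain = 20 log₁₀(22.427) ≈ 27.02 dB
∠H = 140.70° − 142.92° = -2.22°

27.0 dB, -2.2°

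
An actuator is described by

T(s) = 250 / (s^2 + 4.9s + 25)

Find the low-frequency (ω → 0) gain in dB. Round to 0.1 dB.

T(0) = 250 / 25 = 10
20 log₁₀(10) ≈ 20.00 dB

20.0 dB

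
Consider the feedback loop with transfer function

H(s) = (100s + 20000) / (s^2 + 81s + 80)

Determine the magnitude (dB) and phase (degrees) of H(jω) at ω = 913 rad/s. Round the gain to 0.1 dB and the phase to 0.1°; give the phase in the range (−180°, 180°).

-19.0 dB, -97.3°

Substitute s = j913:
Numerator: 100(j913) + 20000 = 20000 + j91300
Denominator: (j913)^2 + 81(j913) + 80 = -833489 + j73953
|N| = √(20000² + 91300²) ≈ 93465, ∠N ≈ 77.64°
|D| = √(833489² + 73953²) ≈ 8.3676e+05, ∠D ≈ 174.93°
|H| = 93465 / 8.3676e+05 ≈ 0.1117
Gain = 20 log₁₀(0.1117) ≈ -19.04 dB
∠H = 77.64° − 174.93° = -97.29°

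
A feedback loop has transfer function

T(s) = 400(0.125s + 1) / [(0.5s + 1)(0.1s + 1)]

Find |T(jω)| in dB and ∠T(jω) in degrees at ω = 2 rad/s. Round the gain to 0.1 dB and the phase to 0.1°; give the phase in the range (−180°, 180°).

At ω = 2 rad/s:
zero (1 + j2·0.125) = 1 + j0.25 → |·| ≈ 1.0308, ∠ ≈ 14.04°
pole (1 + j2·0.5) = 1 + j1 → |·| ≈ 1.4142, ∠ ≈ 45.00°
pole (1 + j2·0.1) = 1 + j0.2 → |·| ≈ 1.0198, ∠ ≈ 11.31°
|T| = 400 · 1.0308 / (1.4142 · 1.0198) ≈ 285.9
Gain = 20 log₁₀(285.9) ≈ 49.12 dB
∠T = (14.04°) − (45.00° + 11.31°) = -42.27°

49.1 dB, -42.3°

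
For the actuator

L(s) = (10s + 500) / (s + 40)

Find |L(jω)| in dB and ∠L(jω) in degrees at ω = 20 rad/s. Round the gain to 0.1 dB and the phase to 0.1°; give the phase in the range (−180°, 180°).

Substitute s = j20:
Numerator: 10(j20) + 500 = 500 + j200
Denominator: (j20) + 40 = 40 + j20
|N| = √(500² + 200²) ≈ 538.52, ∠N ≈ 21.80°
|D| = √(40² + 20²) ≈ 44.721, ∠D ≈ 26.57°
|L| = 538.52 / 44.721 ≈ 12.042
Gain = 20 log₁₀(12.042) ≈ 21.61 dB
∠L = 21.80° − 26.57° = -4.77°

21.6 dB, -4.8°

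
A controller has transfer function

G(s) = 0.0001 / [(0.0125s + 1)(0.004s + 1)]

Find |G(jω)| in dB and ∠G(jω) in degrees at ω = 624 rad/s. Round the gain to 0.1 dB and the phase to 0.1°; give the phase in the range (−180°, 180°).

-106.5 dB, -150.9°

At ω = 624 rad/s:
pole (1 + j624·0.0125) = 1 + j7.8 → |·| ≈ 7.8638, ∠ ≈ 82.69°
pole (1 + j624·0.004) = 1 + j2.496 → |·| ≈ 2.6889, ∠ ≈ 68.17°
|G| = 0.0001 · 1 / (7.8638 · 2.6889) ≈ 4.7293e-06
Gain = 20 log₁₀(4.7293e-06) ≈ -106.50 dB
∠G = (0°) − (82.69° + 68.17°) = -150.86°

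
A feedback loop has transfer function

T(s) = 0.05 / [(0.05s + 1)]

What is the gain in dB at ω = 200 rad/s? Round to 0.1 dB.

-46.1 dB

At ω = 200 rad/s:
pole (1 + j200·0.05) = 1 + j10 → |·| ≈ 10.05, ∠ ≈ 84.29°
|T| = 0.05 · 1 / (10.05) ≈ 0.0049751
Gain = 20 log₁₀(0.0049751) ≈ -46.06 dB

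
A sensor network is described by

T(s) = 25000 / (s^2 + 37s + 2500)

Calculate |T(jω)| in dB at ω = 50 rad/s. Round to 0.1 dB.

At s = jω = j50:
quadratic: (j50)² + 37·j50 + 2500 = 0 + j1850 → |·| ≈ 1850, ∠ ≈ 90.00°
|T| = 25000 / 1850 ≈ 13.514
Gain = 20 log₁₀(13.514) ≈ 22.62 dB

22.6 dB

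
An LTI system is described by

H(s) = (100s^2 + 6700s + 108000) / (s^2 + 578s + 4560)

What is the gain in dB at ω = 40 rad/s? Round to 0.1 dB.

Substitute s = j40:
Numerator: 100(j40)^2 + 6700(j40) + 108000 = -52000 + j268000
Denominator: (j40)^2 + 578(j40) + 4560 = 2960 + j23120
|N| = √(52000² + 268000²) ≈ 2.73e+05, ∠N ≈ 100.98°
|D| = √(2960² + 23120²) ≈ 23309, ∠D ≈ 82.70°
|H| = 2.73e+05 / 23309 ≈ 11.712
Gain = 20 log₁₀(11.712) ≈ 21.37 dB

21.4 dB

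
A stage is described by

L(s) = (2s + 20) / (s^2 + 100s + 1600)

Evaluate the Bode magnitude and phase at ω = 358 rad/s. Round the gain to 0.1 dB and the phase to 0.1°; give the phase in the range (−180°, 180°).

-45.3 dB, -75.8°

Substitute s = j358:
Numerator: 2(j358) + 20 = 20 + j716
Denominator: (j358)^2 + 100(j358) + 1600 = -126564 + j35800
|N| = √(20² + 716²) ≈ 716.28, ∠N ≈ 88.40°
|D| = √(126564² + 35800²) ≈ 1.3153e+05, ∠D ≈ 164.21°
|L| = 716.28 / 1.3153e+05 ≈ 0.0054458
Gain = 20 log₁₀(0.0054458) ≈ -45.28 dB
∠L = 88.40° − 164.21° = -75.81°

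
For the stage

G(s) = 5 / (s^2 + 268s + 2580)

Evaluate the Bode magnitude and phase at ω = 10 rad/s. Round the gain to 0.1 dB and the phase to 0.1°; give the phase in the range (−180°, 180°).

-57.3 dB, -47.2°

Substitute s = j10:
Numerator: 5 = 5 + j0
Denominator: (j10)^2 + 268(j10) + 2580 = 2480 + j2680
|N| = √(5² + 0²) ≈ 5, ∠N ≈ 0.00°
|D| = √(2480² + 2680²) ≈ 3651.4, ∠D ≈ 47.22°
|G| = 5 / 3651.4 ≈ 0.0013693
Gain = 20 log₁₀(0.0013693) ≈ -57.27 dB
∠G = 0.00° − 47.22° = -47.22°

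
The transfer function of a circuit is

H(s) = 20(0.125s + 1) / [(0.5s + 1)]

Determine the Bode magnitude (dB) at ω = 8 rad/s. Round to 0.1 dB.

16.7 dB

At ω = 8 rad/s:
zero (1 + j8·0.125) = 1 + j1 → |·| ≈ 1.4142, ∠ ≈ 45.00°
pole (1 + j8·0.5) = 1 + j4 → |·| ≈ 4.1231, ∠ ≈ 75.96°
|H| = 20 · 1.4142 / (4.1231) ≈ 6.8599
Gain = 20 log₁₀(6.8599) ≈ 16.73 dB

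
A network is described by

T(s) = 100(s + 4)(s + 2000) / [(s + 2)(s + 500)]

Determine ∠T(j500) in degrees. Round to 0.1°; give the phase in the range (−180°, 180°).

At s = jω = j500:
zero (s+4): 4 + j500 → |·| = √(4²+500²) = √250016 ≈ 500.02, ∠ = arctan(500/4) ≈ 89.54°
zero (s+2000): 2000 + j500 → |·| = √(2000²+500²) = √4250000 ≈ 2061.6, ∠ = arctan(500/2000) ≈ 14.04°
pole (s+2): 2 + j500 → |·| = √(2²+500²) = √250004 ≈ 500, ∠ = arctan(500/2) ≈ 89.77°
pole (s+500): 500 + j500 → |·| = √(500²+500²) = √500000 ≈ 707.11, ∠ = arctan(500/500) ≈ 45.00°
∠T = 103.58° − 134.77° = -31.19°

-31.2°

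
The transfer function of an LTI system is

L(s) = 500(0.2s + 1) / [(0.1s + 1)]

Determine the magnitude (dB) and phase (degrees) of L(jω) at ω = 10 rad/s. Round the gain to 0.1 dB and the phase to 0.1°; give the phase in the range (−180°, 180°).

At ω = 10 rad/s:
zero (1 + j10·0.2) = 1 + j2 → |·| ≈ 2.2361, ∠ ≈ 63.43°
pole (1 + j10·0.1) = 1 + j1 → |·| ≈ 1.4142, ∠ ≈ 45.00°
|L| = 500 · 2.2361 / (1.4142) ≈ 790.59
Gain = 20 log₁₀(790.59) ≈ 57.96 dB
∠L = (63.43°) − (45.00°) = 18.43°

58.0 dB, 18.4°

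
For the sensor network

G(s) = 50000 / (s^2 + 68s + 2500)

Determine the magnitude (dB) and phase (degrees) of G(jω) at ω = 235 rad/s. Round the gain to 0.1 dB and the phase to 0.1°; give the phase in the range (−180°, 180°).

-0.8 dB, -163.1°

At s = jω = j235:
quadratic: (j235)² + 68·j235 + 2500 = -52725 + j15980 → |·| ≈ 55093, ∠ ≈ 163.14°
|G| = 50000 / 55093 ≈ 0.90756
Gain = 20 log₁₀(0.90756) ≈ -0.84 dB
∠G = 0.00° − 163.14° = -163.14°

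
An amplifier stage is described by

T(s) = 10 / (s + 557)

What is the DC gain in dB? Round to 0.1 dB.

-34.9 dB

T(0) = 10 / (557) ≈ 0.017953
20 log₁₀(0.017953) ≈ -34.92 dB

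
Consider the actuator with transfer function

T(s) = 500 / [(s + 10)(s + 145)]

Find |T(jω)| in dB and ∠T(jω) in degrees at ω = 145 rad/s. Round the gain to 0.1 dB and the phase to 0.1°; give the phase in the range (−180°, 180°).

-35.5 dB, -131.1°

At s = jω = j145:
pole (s+10): 10 + j145 → |·| = √(10²+145²) = √21125 ≈ 145.34, ∠ = arctan(145/10) ≈ 86.05°
pole (s+145): 145 + j145 → |·| = √(145²+145²) = √42050 ≈ 205.06, ∠ = arctan(145/145) ≈ 45.00°
|T| = 500 / 29803 ≈ 0.016777
Gain = 20 log₁₀(0.016777) ≈ -35.51 dB
∠T = 0.00° − 131.05° = -131.05°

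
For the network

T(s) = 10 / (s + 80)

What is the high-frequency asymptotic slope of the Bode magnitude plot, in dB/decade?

Each pole contributes −20 dB/decade at high frequency; each zero contributes +20 dB/decade.
Net: 0 zero(s) − 1 pole(s) → -20 dB/decade.

-20 dB/decade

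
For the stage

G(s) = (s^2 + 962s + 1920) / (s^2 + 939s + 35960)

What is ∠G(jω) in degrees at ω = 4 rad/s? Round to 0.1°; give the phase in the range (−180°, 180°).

57.7°

Substitute s = j4:
Numerator: (j4)^2 + 962(j4) + 1920 = 1904 + j3848
Denominator: (j4)^2 + 939(j4) + 35960 = 35944 + j3756
|N| = √(1904² + 3848²) ≈ 4293.3, ∠N ≈ 63.67°
|D| = √(35944² + 3756²) ≈ 36140, ∠D ≈ 5.97°
∠G = 63.67° − 5.97° = 57.70°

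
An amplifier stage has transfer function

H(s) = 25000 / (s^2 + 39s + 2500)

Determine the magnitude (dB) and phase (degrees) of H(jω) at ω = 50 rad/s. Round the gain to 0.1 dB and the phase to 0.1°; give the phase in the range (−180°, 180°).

At s = jω = j50:
quadratic: (j50)² + 39·j50 + 2500 = 0 + j1950 → |·| ≈ 1950, ∠ ≈ 90.00°
|H| = 25000 / 1950 ≈ 12.821
Gain = 20 log₁₀(12.821) ≈ 22.16 dB
∠H = 0.00° − 90.00° = -90.00°

22.2 dB, -90.0°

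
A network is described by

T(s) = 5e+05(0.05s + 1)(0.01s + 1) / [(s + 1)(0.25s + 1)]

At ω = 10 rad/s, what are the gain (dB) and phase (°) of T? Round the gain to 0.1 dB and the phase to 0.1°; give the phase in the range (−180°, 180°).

86.3 dB, -120.2°

At ω = 10 rad/s:
zero (1 + j10·0.05) = 1 + j0.5 → |·| ≈ 1.118, ∠ ≈ 26.57°
zero (1 + j10·0.01) = 1 + j0.1 → |·| ≈ 1.005, ∠ ≈ 5.71°
pole (1 + j10·1) = 1 + j10 → |·| ≈ 10.05, ∠ ≈ 84.29°
pole (1 + j10·0.25) = 1 + j2.5 → |·| ≈ 2.6926, ∠ ≈ 68.20°
|T| = 5e+05 · 1.118 · 1.005 / (10.05 · 2.6926) ≈ 20761
Gain = 20 log₁₀(20761) ≈ 86.34 dB
∠T = (26.57° + 5.71°) − (84.29° + 68.20°) = -120.21°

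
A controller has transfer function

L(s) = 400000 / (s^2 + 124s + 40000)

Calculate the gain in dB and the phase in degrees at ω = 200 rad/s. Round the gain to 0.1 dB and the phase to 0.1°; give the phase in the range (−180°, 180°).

24.2 dB, -90.0°

At s = jω = j200:
quadratic: (j200)² + 124·j200 + 40000 = 0 + j24800 → |·| ≈ 24800, ∠ ≈ 90.00°
|L| = 400000 / 24800 ≈ 16.129
Gain = 20 log₁₀(16.129) ≈ 24.15 dB
∠L = 0.00° − 90.00° = -90.00°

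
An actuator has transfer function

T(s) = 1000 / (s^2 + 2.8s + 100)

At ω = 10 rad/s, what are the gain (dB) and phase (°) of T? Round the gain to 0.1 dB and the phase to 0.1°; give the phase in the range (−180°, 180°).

At s = jω = j10:
quadratic: (j10)² + 2.8·j10 + 100 = 0 + j28 → |·| ≈ 28, ∠ ≈ 90.00°
|T| = 1000 / 28 ≈ 35.714
Gain = 20 log₁₀(35.714) ≈ 31.06 dB
∠T = 0.00° − 90.00° = -90.00°

31.1 dB, -90.0°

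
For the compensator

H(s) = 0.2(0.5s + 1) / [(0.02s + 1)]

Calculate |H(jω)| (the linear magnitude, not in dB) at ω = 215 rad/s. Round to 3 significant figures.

4.87

At ω = 215 rad/s:
zero (1 + j215·0.5) = 1 + j107.5 → |·| ≈ 107.5, ∠ ≈ 89.47°
pole (1 + j215·0.02) = 1 + j4.3 → |·| ≈ 4.4147, ∠ ≈ 76.91°
|H| = 0.2 · 107.5 / (4.4147) ≈ 4.8701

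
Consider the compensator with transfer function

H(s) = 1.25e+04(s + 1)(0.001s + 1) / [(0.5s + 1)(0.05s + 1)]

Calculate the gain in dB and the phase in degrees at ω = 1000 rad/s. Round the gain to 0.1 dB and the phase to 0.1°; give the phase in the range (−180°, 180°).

At ω = 1000 rad/s:
zero (1 + j1000·1) = 1 + j1000 → |·| ≈ 1000, ∠ ≈ 89.94°
zero (1 + j1000·0.001) = 1 + j1 → |·| ≈ 1.4142, ∠ ≈ 45.00°
pole (1 + j1000·0.5) = 1 + j500 → |·| ≈ 500, ∠ ≈ 89.89°
pole (1 + j1000·0.05) = 1 + j50 → |·| ≈ 50.01, ∠ ≈ 88.85°
|H| = 1.25e+04 · 1000 · 1.4142 / (500 · 50.01) ≈ 706.96
Gain = 20 log₁₀(706.96) ≈ 56.99 dB
∠H = (89.94° + 45.00°) − (89.89° + 88.85°) = -43.80°

57.0 dB, -43.8°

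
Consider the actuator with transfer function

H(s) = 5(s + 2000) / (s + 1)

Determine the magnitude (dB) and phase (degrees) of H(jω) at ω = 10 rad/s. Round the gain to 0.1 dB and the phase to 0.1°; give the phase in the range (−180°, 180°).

At s = jω = j10:
zero (s+2000): 2000 + j10 → |·| = √(2000²+10²) = √4000100 ≈ 2000, ∠ = arctan(10/2000) ≈ 0.29°
pole (s+1): 1 + j10 → |·| = √(1²+10²) = √101 ≈ 10.05, ∠ = arctan(10/1) ≈ 84.29°
|H| = 5 · 2000 / 10.05 ≈ 995.02
Gain = 20 log₁₀(995.02) ≈ 59.96 dB
∠H = 0.29° − 84.29° = -84.00°

60.0 dB, -84.0°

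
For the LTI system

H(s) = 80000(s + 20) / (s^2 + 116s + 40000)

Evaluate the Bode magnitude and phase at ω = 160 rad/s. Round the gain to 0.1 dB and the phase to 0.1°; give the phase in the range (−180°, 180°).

At s = jω = j160:
zero (s+20): 20 + j160 → |·| = √(20²+160²) = √26000 ≈ 161.25, ∠ = arctan(160/20) ≈ 82.87°
quadratic: (j160)² + 116·j160 + 40000 = 14400 + j18560 → |·| ≈ 23491, ∠ ≈ 52.19°
|H| = 80000 · 161.25 / 23491 ≈ 549.15
Gain = 20 log₁₀(549.15) ≈ 54.79 dB
∠H = 82.87° − 52.19° = 30.68°

54.8 dB, 30.7°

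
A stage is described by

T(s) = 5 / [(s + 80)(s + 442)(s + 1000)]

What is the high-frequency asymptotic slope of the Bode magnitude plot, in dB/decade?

Each pole contributes −20 dB/decade at high frequency; each zero contributes +20 dB/decade.
Net: 0 zero(s) − 3 pole(s) → -60 dB/decade.

-60 dB/decade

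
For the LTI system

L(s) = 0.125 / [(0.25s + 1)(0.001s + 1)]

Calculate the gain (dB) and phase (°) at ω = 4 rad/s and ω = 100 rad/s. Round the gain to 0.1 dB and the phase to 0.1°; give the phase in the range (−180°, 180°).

At ω = 4 rad/s:
pole (1 + j4·0.25) = 1 + j1 → |·| ≈ 1.4142, ∠ ≈ 45.00°
pole (1 + j4·0.001) = 1 + j0.004 → |·| ≈ 1, ∠ ≈ 0.23°
|L| = 0.125 · 1 / (1.4142 · 1) ≈ 0.088389
Gain = 20 log₁₀(0.088389) ≈ -21.07 dB
∠L = (0°) − (45.00° + 0.23°) = -45.23°

At ω = 100 rad/s:
pole (1 + j100·0.25) = 1 + j25 → |·| ≈ 25.02, ∠ ≈ 87.71°
pole (1 + j100·0.001) = 1 + j0.1 → |·| ≈ 1.005, ∠ ≈ 5.71°
|L| = 0.125 · 1 / (25.02 · 1.005) ≈ 0.0049711
Gain = 20 log₁₀(0.0049711) ≈ -46.07 dB
∠L = (0°) − (87.71° + 5.71°) = -93.42°

ω = 4: -21.1 dB, -45.2°; ω = 100: -46.1 dB, -93.4°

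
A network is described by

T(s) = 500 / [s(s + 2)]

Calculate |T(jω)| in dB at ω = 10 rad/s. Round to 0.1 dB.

At s = jω = j10:
pole (s+2): 2 + j10 → |·| = √(2²+10²) = √104 ≈ 10.198, ∠ = arctan(10/2) ≈ 78.69°
pole at origin: |s| = 10, ∠ = 90.00° (in denominator)
|T| = 500 / 101.98 ≈ 4.9029
Gain = 20 log₁₀(4.9029) ≈ 13.81 dB

13.8 dB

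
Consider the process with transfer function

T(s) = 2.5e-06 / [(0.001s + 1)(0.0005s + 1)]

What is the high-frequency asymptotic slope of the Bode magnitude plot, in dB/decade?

-40 dB/decade

Each pole contributes −20 dB/decade at high frequency; each zero contributes +20 dB/decade.
Net: 0 zero(s) − 2 pole(s) → -40 dB/decade.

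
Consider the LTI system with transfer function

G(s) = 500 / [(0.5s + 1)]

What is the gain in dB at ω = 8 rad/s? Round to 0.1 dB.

41.7 dB

At ω = 8 rad/s:
pole (1 + j8·0.5) = 1 + j4 → |·| ≈ 4.1231, ∠ ≈ 75.96°
|G| = 500 · 1 / (4.1231) ≈ 121.27
Gain = 20 log₁₀(121.27) ≈ 41.68 dB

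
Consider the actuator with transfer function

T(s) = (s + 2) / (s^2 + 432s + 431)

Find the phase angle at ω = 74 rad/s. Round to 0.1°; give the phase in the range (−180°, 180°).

Substitute s = j74:
Numerator: (j74) + 2 = 2 + j74
Denominator: (j74)^2 + 432(j74) + 431 = -5045 + j31968
|N| = √(2² + 74²) ≈ 74.027, ∠N ≈ 88.45°
|D| = √(5045² + 31968²) ≈ 32364, ∠D ≈ 98.97°
∠T = 88.45° − 98.97° = -10.52°

-10.5°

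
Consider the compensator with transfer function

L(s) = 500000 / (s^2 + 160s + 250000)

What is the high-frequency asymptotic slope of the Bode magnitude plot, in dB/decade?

-40 dB/decade

Each pole contributes −20 dB/decade at high frequency; each zero contributes +20 dB/decade.
Net: 0 zero(s) − 2 pole(s) → -40 dB/decade.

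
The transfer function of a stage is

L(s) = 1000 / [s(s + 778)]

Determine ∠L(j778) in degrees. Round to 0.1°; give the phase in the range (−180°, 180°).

-135.0°

At s = jω = j778:
pole (s+778): 778 + j778 → |·| = √(778²+778²) = √1210568 ≈ 1100.3, ∠ = arctan(778/778) ≈ 45.00°
pole at origin: |s| = 778, ∠ = 90.00° (in denominator)
∠L = 0.00° − 135.00° = -135.00°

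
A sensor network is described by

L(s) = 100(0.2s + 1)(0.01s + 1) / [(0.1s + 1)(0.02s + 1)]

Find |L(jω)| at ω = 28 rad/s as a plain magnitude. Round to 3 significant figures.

173

At ω = 28 rad/s:
zero (1 + j28·0.2) = 1 + j5.6 → |·| ≈ 5.6886, ∠ ≈ 79.88°
zero (1 + j28·0.01) = 1 + j0.28 → |·| ≈ 1.0385, ∠ ≈ 15.64°
pole (1 + j28·0.1) = 1 + j2.8 → |·| ≈ 2.9732, ∠ ≈ 70.35°
pole (1 + j28·0.02) = 1 + j0.56 → |·| ≈ 1.1461, ∠ ≈ 29.25°
|L| = 100 · 5.6886 · 1.0385 / (2.9732 · 1.1461) ≈ 173.37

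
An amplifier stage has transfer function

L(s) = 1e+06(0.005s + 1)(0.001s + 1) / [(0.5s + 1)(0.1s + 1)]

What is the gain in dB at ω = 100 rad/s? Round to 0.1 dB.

67.0 dB

At ω = 100 rad/s:
zero (1 + j100·0.005) = 1 + j0.5 → |·| ≈ 1.118, ∠ ≈ 26.57°
zero (1 + j100·0.001) = 1 + j0.1 → |·| ≈ 1.005, ∠ ≈ 5.71°
pole (1 + j100·0.5) = 1 + j50 → |·| ≈ 50.01, ∠ ≈ 88.85°
pole (1 + j100·0.1) = 1 + j10 → |·| ≈ 10.05, ∠ ≈ 84.29°
|L| = 1e+06 · 1.118 · 1.005 / (50.01 · 10.05) ≈ 2235.6
Gain = 20 log₁₀(2235.6) ≈ 66.99 dB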